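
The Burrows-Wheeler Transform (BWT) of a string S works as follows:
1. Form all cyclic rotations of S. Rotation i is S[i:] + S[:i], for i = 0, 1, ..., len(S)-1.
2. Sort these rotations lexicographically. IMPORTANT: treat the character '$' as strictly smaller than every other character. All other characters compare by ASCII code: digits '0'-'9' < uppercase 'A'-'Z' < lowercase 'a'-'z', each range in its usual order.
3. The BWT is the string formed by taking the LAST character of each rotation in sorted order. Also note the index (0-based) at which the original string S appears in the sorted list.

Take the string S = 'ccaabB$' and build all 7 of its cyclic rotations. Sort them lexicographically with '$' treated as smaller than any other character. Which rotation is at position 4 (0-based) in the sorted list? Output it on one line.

All 7 rotations (rotation i = S[i:]+S[:i]):
  rot[0] = ccaabB$
  rot[1] = caabB$c
  rot[2] = aabB$cc
  rot[3] = abB$cca
  rot[4] = bB$ccaa
  rot[5] = B$ccaab
  rot[6] = $ccaabB
Sorted (with $ < everything):
  sorted[0] = $ccaabB
  sorted[1] = B$ccaab
  sorted[2] = aabB$cc
  sorted[3] = abB$cca
  sorted[4] = bB$ccaa
  sorted[5] = caabB$c
  sorted[6] = ccaabB$
sorted[4] = bB$ccaa

Answer: bB$ccaa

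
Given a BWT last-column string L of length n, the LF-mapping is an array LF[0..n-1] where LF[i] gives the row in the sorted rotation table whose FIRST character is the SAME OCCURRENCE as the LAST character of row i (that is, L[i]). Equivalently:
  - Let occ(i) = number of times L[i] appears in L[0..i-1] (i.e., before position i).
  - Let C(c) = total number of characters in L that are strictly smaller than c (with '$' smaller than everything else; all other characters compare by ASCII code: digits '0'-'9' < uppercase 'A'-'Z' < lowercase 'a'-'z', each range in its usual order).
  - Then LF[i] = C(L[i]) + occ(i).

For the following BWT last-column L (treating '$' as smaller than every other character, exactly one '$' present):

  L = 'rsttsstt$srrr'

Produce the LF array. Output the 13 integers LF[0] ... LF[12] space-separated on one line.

Answer: 1 5 9 10 6 7 11 12 0 8 2 3 4

Derivation:
Char counts: '$':1, 'r':4, 's':4, 't':4
C (first-col start): C('$')=0, C('r')=1, C('s')=5, C('t')=9
L[0]='r': occ=0, LF[0]=C('r')+0=1+0=1
L[1]='s': occ=0, LF[1]=C('s')+0=5+0=5
L[2]='t': occ=0, LF[2]=C('t')+0=9+0=9
L[3]='t': occ=1, LF[3]=C('t')+1=9+1=10
L[4]='s': occ=1, LF[4]=C('s')+1=5+1=6
L[5]='s': occ=2, LF[5]=C('s')+2=5+2=7
L[6]='t': occ=2, LF[6]=C('t')+2=9+2=11
L[7]='t': occ=3, LF[7]=C('t')+3=9+3=12
L[8]='$': occ=0, LF[8]=C('$')+0=0+0=0
L[9]='s': occ=3, LF[9]=C('s')+3=5+3=8
L[10]='r': occ=1, LF[10]=C('r')+1=1+1=2
L[11]='r': occ=2, LF[11]=C('r')+2=1+2=3
L[12]='r': occ=3, LF[12]=C('r')+3=1+3=4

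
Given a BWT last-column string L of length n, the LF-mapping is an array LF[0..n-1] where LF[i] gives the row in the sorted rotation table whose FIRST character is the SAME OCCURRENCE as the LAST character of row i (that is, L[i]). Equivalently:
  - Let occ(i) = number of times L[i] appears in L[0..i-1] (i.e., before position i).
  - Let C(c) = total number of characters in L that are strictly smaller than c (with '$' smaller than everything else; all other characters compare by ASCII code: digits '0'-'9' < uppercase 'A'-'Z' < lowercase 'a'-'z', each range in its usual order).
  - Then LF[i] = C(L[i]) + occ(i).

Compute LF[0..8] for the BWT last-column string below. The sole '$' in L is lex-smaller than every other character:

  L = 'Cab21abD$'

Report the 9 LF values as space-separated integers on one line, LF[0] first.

Char counts: '$':1, '1':1, '2':1, 'C':1, 'D':1, 'a':2, 'b':2
C (first-col start): C('$')=0, C('1')=1, C('2')=2, C('C')=3, C('D')=4, C('a')=5, C('b')=7
L[0]='C': occ=0, LF[0]=C('C')+0=3+0=3
L[1]='a': occ=0, LF[1]=C('a')+0=5+0=5
L[2]='b': occ=0, LF[2]=C('b')+0=7+0=7
L[3]='2': occ=0, LF[3]=C('2')+0=2+0=2
L[4]='1': occ=0, LF[4]=C('1')+0=1+0=1
L[5]='a': occ=1, LF[5]=C('a')+1=5+1=6
L[6]='b': occ=1, LF[6]=C('b')+1=7+1=8
L[7]='D': occ=0, LF[7]=C('D')+0=4+0=4
L[8]='$': occ=0, LF[8]=C('$')+0=0+0=0

Answer: 3 5 7 2 1 6 8 4 0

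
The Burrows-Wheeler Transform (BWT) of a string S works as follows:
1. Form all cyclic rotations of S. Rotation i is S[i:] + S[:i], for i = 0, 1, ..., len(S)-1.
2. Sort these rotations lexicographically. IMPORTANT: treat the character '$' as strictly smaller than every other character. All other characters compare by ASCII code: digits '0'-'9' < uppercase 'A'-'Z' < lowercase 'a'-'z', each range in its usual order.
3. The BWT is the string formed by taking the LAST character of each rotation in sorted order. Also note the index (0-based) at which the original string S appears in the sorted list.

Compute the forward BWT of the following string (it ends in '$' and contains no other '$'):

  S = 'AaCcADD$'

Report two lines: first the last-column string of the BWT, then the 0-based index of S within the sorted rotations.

All 8 rotations (rotation i = S[i:]+S[:i]):
  rot[0] = AaCcADD$
  rot[1] = aCcADD$A
  rot[2] = CcADD$Aa
  rot[3] = cADD$AaC
  rot[4] = ADD$AaCc
  rot[5] = DD$AaCcA
  rot[6] = D$AaCcAD
  rot[7] = $AaCcADD
Sorted (with $ < everything):
  sorted[0] = $AaCcADD  (last char: 'D')
  sorted[1] = ADD$AaCc  (last char: 'c')
  sorted[2] = AaCcADD$  (last char: '$')
  sorted[3] = CcADD$Aa  (last char: 'a')
  sorted[4] = D$AaCcAD  (last char: 'D')
  sorted[5] = DD$AaCcA  (last char: 'A')
  sorted[6] = aCcADD$A  (last char: 'A')
  sorted[7] = cADD$AaC  (last char: 'C')
Last column: Dc$aDAAC
Original string S is at sorted index 2

Answer: Dc$aDAAC
2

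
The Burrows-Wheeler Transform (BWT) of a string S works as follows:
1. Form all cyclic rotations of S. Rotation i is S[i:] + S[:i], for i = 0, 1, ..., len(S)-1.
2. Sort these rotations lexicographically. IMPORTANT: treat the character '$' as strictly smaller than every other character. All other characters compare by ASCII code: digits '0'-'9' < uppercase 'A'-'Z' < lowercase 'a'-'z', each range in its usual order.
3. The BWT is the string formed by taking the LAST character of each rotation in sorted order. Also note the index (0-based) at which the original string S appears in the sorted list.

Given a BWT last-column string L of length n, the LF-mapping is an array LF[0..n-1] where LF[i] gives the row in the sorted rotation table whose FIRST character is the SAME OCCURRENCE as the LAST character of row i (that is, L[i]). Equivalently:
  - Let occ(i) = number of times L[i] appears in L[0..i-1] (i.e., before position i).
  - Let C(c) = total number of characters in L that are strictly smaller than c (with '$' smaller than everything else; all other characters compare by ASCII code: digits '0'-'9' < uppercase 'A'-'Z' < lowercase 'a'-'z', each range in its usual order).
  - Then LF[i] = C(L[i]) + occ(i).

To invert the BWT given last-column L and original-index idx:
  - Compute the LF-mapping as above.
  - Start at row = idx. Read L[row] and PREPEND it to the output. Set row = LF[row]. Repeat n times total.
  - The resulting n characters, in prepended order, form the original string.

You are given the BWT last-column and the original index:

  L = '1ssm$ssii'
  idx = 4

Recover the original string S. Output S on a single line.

LF mapping: 1 5 6 4 0 7 8 2 3
Walk LF starting at row 4, prepending L[row]:
  step 1: row=4, L[4]='$', prepend. Next row=LF[4]=0
  step 2: row=0, L[0]='1', prepend. Next row=LF[0]=1
  step 3: row=1, L[1]='s', prepend. Next row=LF[1]=5
  step 4: row=5, L[5]='s', prepend. Next row=LF[5]=7
  step 5: row=7, L[7]='i', prepend. Next row=LF[7]=2
  step 6: row=2, L[2]='s', prepend. Next row=LF[2]=6
  step 7: row=6, L[6]='s', prepend. Next row=LF[6]=8
  step 8: row=8, L[8]='i', prepend. Next row=LF[8]=3
  step 9: row=3, L[3]='m', prepend. Next row=LF[3]=4
Reversed output: mississ1$

Answer: mississ1$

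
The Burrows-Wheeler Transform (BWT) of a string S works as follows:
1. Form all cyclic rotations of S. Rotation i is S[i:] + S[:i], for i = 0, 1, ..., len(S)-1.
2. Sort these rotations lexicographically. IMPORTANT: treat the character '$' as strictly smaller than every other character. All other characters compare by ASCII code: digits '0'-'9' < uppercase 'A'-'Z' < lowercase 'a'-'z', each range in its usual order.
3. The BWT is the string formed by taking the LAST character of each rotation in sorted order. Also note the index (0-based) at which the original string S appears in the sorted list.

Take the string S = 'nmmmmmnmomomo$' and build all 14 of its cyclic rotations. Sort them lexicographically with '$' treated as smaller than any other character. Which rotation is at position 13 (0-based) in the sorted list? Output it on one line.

Answer: omomo$nmmmmmnm

Derivation:
All 14 rotations (rotation i = S[i:]+S[:i]):
  rot[0] = nmmmmmnmomomo$
  rot[1] = mmmmmnmomomo$n
  rot[2] = mmmmnmomomo$nm
  rot[3] = mmmnmomomo$nmm
  rot[4] = mmnmomomo$nmmm
  rot[5] = mnmomomo$nmmmm
  rot[6] = nmomomo$nmmmmm
  rot[7] = momomo$nmmmmmn
  rot[8] = omomo$nmmmmmnm
  rot[9] = momo$nmmmmmnmo
  rot[10] = omo$nmmmmmnmom
  rot[11] = mo$nmmmmmnmomo
  rot[12] = o$nmmmmmnmomom
  rot[13] = $nmmmmmnmomomo
Sorted (with $ < everything):
  sorted[0] = $nmmmmmnmomomo
  sorted[1] = mmmmmnmomomo$n
  sorted[2] = mmmmnmomomo$nm
  sorted[3] = mmmnmomomo$nmm
  sorted[4] = mmnmomomo$nmmm
  sorted[5] = mnmomomo$nmmmm
  sorted[6] = mo$nmmmmmnmomo
  sorted[7] = momo$nmmmmmnmo
  sorted[8] = momomo$nmmmmmn
  sorted[9] = nmmmmmnmomomo$
  sorted[10] = nmomomo$nmmmmm
  sorted[11] = o$nmmmmmnmomom
  sorted[12] = omo$nmmmmmnmom
  sorted[13] = omomo$nmmmmmnm
sorted[13] = omomo$nmmmmmnm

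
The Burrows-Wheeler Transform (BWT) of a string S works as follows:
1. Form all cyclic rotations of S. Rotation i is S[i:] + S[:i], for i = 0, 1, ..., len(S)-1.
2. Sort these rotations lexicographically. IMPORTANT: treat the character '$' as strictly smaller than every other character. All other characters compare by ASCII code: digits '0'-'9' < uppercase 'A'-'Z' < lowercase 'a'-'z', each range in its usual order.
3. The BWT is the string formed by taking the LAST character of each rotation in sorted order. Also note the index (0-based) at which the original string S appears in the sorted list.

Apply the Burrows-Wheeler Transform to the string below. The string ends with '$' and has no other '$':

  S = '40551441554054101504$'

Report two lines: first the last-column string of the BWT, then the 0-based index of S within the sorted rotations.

Answer: 41544450405$541155001
11

Derivation:
All 21 rotations (rotation i = S[i:]+S[:i]):
  rot[0] = 40551441554054101504$
  rot[1] = 0551441554054101504$4
  rot[2] = 551441554054101504$40
  rot[3] = 51441554054101504$405
  rot[4] = 1441554054101504$4055
  rot[5] = 441554054101504$40551
  rot[6] = 41554054101504$405514
  rot[7] = 1554054101504$4055144
  rot[8] = 554054101504$40551441
  rot[9] = 54054101504$405514415
  rot[10] = 4054101504$4055144155
  rot[11] = 054101504$40551441554
  rot[12] = 54101504$405514415540
  rot[13] = 4101504$4055144155405
  rot[14] = 101504$40551441554054
  rot[15] = 01504$405514415540541
  rot[16] = 1504$4055144155405410
  rot[17] = 504$40551441554054101
  rot[18] = 04$405514415540541015
  rot[19] = 4$4055144155405410150
  rot[20] = $40551441554054101504
Sorted (with $ < everything):
  sorted[0] = $40551441554054101504  (last char: '4')
  sorted[1] = 01504$405514415540541  (last char: '1')
  sorted[2] = 04$405514415540541015  (last char: '5')
  sorted[3] = 054101504$40551441554  (last char: '4')
  sorted[4] = 0551441554054101504$4  (last char: '4')
  sorted[5] = 101504$40551441554054  (last char: '4')
  sorted[6] = 1441554054101504$4055  (last char: '5')
  sorted[7] = 1504$4055144155405410  (last char: '0')
  sorted[8] = 1554054101504$4055144  (last char: '4')
  sorted[9] = 4$4055144155405410150  (last char: '0')
  sorted[10] = 4054101504$4055144155  (last char: '5')
  sorted[11] = 40551441554054101504$  (last char: '$')
  sorted[12] = 4101504$4055144155405  (last char: '5')
  sorted[13] = 41554054101504$405514  (last char: '4')
  sorted[14] = 441554054101504$40551  (last char: '1')
  sorted[15] = 504$40551441554054101  (last char: '1')
  sorted[16] = 51441554054101504$405  (last char: '5')
  sorted[17] = 54054101504$405514415  (last char: '5')
  sorted[18] = 54101504$405514415540  (last char: '0')
  sorted[19] = 551441554054101504$40  (last char: '0')
  sorted[20] = 554054101504$40551441  (last char: '1')
Last column: 41544450405$541155001
Original string S is at sorted index 11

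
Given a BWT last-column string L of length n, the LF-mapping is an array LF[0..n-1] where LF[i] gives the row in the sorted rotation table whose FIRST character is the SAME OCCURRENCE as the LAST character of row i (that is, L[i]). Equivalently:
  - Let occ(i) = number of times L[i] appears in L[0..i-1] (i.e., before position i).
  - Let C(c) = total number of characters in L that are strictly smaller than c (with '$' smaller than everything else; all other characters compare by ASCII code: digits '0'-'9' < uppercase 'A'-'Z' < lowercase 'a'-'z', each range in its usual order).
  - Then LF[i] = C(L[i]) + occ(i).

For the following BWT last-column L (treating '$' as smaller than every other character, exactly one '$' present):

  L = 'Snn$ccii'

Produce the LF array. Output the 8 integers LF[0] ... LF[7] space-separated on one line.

Answer: 1 6 7 0 2 3 4 5

Derivation:
Char counts: '$':1, 'S':1, 'c':2, 'i':2, 'n':2
C (first-col start): C('$')=0, C('S')=1, C('c')=2, C('i')=4, C('n')=6
L[0]='S': occ=0, LF[0]=C('S')+0=1+0=1
L[1]='n': occ=0, LF[1]=C('n')+0=6+0=6
L[2]='n': occ=1, LF[2]=C('n')+1=6+1=7
L[3]='$': occ=0, LF[3]=C('$')+0=0+0=0
L[4]='c': occ=0, LF[4]=C('c')+0=2+0=2
L[5]='c': occ=1, LF[5]=C('c')+1=2+1=3
L[6]='i': occ=0, LF[6]=C('i')+0=4+0=4
L[7]='i': occ=1, LF[7]=C('i')+1=4+1=5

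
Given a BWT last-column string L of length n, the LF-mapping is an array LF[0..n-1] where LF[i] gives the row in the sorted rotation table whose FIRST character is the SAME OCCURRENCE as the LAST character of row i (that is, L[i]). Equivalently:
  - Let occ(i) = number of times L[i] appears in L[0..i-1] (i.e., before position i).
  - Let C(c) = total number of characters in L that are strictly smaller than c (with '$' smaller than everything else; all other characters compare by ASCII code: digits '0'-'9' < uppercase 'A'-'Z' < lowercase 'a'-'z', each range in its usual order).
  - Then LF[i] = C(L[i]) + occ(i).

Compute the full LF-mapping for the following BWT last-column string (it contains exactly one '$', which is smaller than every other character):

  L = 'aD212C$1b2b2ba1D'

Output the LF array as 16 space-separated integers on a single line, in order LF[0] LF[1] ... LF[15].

Char counts: '$':1, '1':3, '2':4, 'C':1, 'D':2, 'a':2, 'b':3
C (first-col start): C('$')=0, C('1')=1, C('2')=4, C('C')=8, C('D')=9, C('a')=11, C('b')=13
L[0]='a': occ=0, LF[0]=C('a')+0=11+0=11
L[1]='D': occ=0, LF[1]=C('D')+0=9+0=9
L[2]='2': occ=0, LF[2]=C('2')+0=4+0=4
L[3]='1': occ=0, LF[3]=C('1')+0=1+0=1
L[4]='2': occ=1, LF[4]=C('2')+1=4+1=5
L[5]='C': occ=0, LF[5]=C('C')+0=8+0=8
L[6]='$': occ=0, LF[6]=C('$')+0=0+0=0
L[7]='1': occ=1, LF[7]=C('1')+1=1+1=2
L[8]='b': occ=0, LF[8]=C('b')+0=13+0=13
L[9]='2': occ=2, LF[9]=C('2')+2=4+2=6
L[10]='b': occ=1, LF[10]=C('b')+1=13+1=14
L[11]='2': occ=3, LF[11]=C('2')+3=4+3=7
L[12]='b': occ=2, LF[12]=C('b')+2=13+2=15
L[13]='a': occ=1, LF[13]=C('a')+1=11+1=12
L[14]='1': occ=2, LF[14]=C('1')+2=1+2=3
L[15]='D': occ=1, LF[15]=C('D')+1=9+1=10

Answer: 11 9 4 1 5 8 0 2 13 6 14 7 15 12 3 10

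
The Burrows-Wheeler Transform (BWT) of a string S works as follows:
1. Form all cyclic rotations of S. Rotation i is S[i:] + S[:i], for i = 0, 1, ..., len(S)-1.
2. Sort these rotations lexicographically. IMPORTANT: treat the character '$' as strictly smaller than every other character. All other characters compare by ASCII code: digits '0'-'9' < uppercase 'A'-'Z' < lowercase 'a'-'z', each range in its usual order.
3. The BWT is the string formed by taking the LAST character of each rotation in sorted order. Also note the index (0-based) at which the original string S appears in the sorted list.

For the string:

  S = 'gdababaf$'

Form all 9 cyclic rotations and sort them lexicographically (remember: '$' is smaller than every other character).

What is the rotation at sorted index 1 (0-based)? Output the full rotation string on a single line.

All 9 rotations (rotation i = S[i:]+S[:i]):
  rot[0] = gdababaf$
  rot[1] = dababaf$g
  rot[2] = ababaf$gd
  rot[3] = babaf$gda
  rot[4] = abaf$gdab
  rot[5] = baf$gdaba
  rot[6] = af$gdabab
  rot[7] = f$gdababa
  rot[8] = $gdababaf
Sorted (with $ < everything):
  sorted[0] = $gdababaf
  sorted[1] = ababaf$gd
  sorted[2] = abaf$gdab
  sorted[3] = af$gdabab
  sorted[4] = babaf$gda
  sorted[5] = baf$gdaba
  sorted[6] = dababaf$g
  sorted[7] = f$gdababa
  sorted[8] = gdababaf$
sorted[1] = ababaf$gd

Answer: ababaf$gd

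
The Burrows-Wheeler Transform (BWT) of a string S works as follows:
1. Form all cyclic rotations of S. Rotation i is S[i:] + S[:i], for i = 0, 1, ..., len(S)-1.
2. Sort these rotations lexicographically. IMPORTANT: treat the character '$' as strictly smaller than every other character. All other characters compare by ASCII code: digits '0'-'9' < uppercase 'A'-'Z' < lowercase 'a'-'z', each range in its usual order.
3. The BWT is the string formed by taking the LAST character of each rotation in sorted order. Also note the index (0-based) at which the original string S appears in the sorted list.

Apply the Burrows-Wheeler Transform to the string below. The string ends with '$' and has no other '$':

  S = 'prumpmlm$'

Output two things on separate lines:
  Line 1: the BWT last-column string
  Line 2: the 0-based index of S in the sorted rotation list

All 9 rotations (rotation i = S[i:]+S[:i]):
  rot[0] = prumpmlm$
  rot[1] = rumpmlm$p
  rot[2] = umpmlm$pr
  rot[3] = mpmlm$pru
  rot[4] = pmlm$prum
  rot[5] = mlm$prump
  rot[6] = lm$prumpm
  rot[7] = m$prumpml
  rot[8] = $prumpmlm
Sorted (with $ < everything):
  sorted[0] = $prumpmlm  (last char: 'm')
  sorted[1] = lm$prumpm  (last char: 'm')
  sorted[2] = m$prumpml  (last char: 'l')
  sorted[3] = mlm$prump  (last char: 'p')
  sorted[4] = mpmlm$pru  (last char: 'u')
  sorted[5] = pmlm$prum  (last char: 'm')
  sorted[6] = prumpmlm$  (last char: '$')
  sorted[7] = rumpmlm$p  (last char: 'p')
  sorted[8] = umpmlm$pr  (last char: 'r')
Last column: mmlpum$pr
Original string S is at sorted index 6

Answer: mmlpum$pr
6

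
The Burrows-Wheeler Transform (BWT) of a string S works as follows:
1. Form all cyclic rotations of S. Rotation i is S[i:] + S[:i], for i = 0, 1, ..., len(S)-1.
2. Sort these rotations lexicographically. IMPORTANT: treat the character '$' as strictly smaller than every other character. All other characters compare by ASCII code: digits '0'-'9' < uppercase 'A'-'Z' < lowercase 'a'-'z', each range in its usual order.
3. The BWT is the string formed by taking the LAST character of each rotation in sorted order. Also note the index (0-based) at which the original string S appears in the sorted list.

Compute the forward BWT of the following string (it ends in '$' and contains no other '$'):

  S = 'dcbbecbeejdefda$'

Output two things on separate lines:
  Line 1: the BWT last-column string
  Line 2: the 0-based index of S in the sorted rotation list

All 16 rotations (rotation i = S[i:]+S[:i]):
  rot[0] = dcbbecbeejdefda$
  rot[1] = cbbecbeejdefda$d
  rot[2] = bbecbeejdefda$dc
  rot[3] = becbeejdefda$dcb
  rot[4] = ecbeejdefda$dcbb
  rot[5] = cbeejdefda$dcbbe
  rot[6] = beejdefda$dcbbec
  rot[7] = eejdefda$dcbbecb
  rot[8] = ejdefda$dcbbecbe
  rot[9] = jdefda$dcbbecbee
  rot[10] = defda$dcbbecbeej
  rot[11] = efda$dcbbecbeejd
  rot[12] = fda$dcbbecbeejde
  rot[13] = da$dcbbecbeejdef
  rot[14] = a$dcbbecbeejdefd
  rot[15] = $dcbbecbeejdefda
Sorted (with $ < everything):
  sorted[0] = $dcbbecbeejdefda  (last char: 'a')
  sorted[1] = a$dcbbecbeejdefd  (last char: 'd')
  sorted[2] = bbecbeejdefda$dc  (last char: 'c')
  sorted[3] = becbeejdefda$dcb  (last char: 'b')
  sorted[4] = beejdefda$dcbbec  (last char: 'c')
  sorted[5] = cbbecbeejdefda$d  (last char: 'd')
  sorted[6] = cbeejdefda$dcbbe  (last char: 'e')
  sorted[7] = da$dcbbecbeejdef  (last char: 'f')
  sorted[8] = dcbbecbeejdefda$  (last char: '$')
  sorted[9] = defda$dcbbecbeej  (last char: 'j')
  sorted[10] = ecbeejdefda$dcbb  (last char: 'b')
  sorted[11] = eejdefda$dcbbecb  (last char: 'b')
  sorted[12] = efda$dcbbecbeejd  (last char: 'd')
  sorted[13] = ejdefda$dcbbecbe  (last char: 'e')
  sorted[14] = fda$dcbbecbeejde  (last char: 'e')
  sorted[15] = jdefda$dcbbecbee  (last char: 'e')
Last column: adcbcdef$jbbdeee
Original string S is at sorted index 8

Answer: adcbcdef$jbbdeee
8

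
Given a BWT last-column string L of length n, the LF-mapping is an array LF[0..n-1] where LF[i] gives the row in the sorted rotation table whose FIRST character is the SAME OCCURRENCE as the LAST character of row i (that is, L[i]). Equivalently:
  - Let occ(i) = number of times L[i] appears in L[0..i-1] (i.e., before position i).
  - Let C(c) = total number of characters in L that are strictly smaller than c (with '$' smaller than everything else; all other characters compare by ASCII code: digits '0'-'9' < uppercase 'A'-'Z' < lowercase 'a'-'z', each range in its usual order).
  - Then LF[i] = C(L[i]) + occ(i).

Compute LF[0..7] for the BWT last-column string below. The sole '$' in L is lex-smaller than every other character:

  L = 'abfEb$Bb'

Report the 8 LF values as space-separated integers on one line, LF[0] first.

Answer: 3 4 7 2 5 0 1 6

Derivation:
Char counts: '$':1, 'B':1, 'E':1, 'a':1, 'b':3, 'f':1
C (first-col start): C('$')=0, C('B')=1, C('E')=2, C('a')=3, C('b')=4, C('f')=7
L[0]='a': occ=0, LF[0]=C('a')+0=3+0=3
L[1]='b': occ=0, LF[1]=C('b')+0=4+0=4
L[2]='f': occ=0, LF[2]=C('f')+0=7+0=7
L[3]='E': occ=0, LF[3]=C('E')+0=2+0=2
L[4]='b': occ=1, LF[4]=C('b')+1=4+1=5
L[5]='$': occ=0, LF[5]=C('$')+0=0+0=0
L[6]='B': occ=0, LF[6]=C('B')+0=1+0=1
L[7]='b': occ=2, LF[7]=C('b')+2=4+2=6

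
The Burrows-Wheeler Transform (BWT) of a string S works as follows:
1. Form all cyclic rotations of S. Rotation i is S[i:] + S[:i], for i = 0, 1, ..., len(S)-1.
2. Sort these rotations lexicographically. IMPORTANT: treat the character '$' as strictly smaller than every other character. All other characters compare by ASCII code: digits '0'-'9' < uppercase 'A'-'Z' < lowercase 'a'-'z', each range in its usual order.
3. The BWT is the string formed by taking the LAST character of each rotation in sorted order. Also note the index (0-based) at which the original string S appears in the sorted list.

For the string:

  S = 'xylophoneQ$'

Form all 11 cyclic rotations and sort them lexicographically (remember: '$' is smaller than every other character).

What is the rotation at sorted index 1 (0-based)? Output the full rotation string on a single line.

All 11 rotations (rotation i = S[i:]+S[:i]):
  rot[0] = xylophoneQ$
  rot[1] = ylophoneQ$x
  rot[2] = lophoneQ$xy
  rot[3] = ophoneQ$xyl
  rot[4] = phoneQ$xylo
  rot[5] = honeQ$xylop
  rot[6] = oneQ$xyloph
  rot[7] = neQ$xylopho
  rot[8] = eQ$xylophon
  rot[9] = Q$xylophone
  rot[10] = $xylophoneQ
Sorted (with $ < everything):
  sorted[0] = $xylophoneQ
  sorted[1] = Q$xylophone
  sorted[2] = eQ$xylophon
  sorted[3] = honeQ$xylop
  sorted[4] = lophoneQ$xy
  sorted[5] = neQ$xylopho
  sorted[6] = oneQ$xyloph
  sorted[7] = ophoneQ$xyl
  sorted[8] = phoneQ$xylo
  sorted[9] = xylophoneQ$
  sorted[10] = ylophoneQ$x
sorted[1] = Q$xylophone

Answer: Q$xylophone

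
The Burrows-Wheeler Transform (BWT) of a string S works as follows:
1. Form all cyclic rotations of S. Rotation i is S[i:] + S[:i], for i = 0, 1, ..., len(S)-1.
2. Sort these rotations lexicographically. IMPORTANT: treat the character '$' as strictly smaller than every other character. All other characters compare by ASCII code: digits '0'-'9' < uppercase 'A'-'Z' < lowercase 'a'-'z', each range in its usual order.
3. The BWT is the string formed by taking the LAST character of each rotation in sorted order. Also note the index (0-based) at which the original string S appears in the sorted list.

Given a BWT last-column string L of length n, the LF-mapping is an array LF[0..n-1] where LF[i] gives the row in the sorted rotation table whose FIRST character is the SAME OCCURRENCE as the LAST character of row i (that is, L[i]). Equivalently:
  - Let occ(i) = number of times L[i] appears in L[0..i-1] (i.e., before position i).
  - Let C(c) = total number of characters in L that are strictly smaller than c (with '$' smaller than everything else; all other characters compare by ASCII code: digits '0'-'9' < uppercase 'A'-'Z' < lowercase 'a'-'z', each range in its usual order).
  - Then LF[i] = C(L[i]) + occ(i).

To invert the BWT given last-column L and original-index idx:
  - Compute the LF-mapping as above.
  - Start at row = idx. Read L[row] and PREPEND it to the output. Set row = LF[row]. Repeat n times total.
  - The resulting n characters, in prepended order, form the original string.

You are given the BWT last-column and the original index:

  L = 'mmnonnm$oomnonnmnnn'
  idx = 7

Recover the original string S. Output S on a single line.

LF mapping: 1 2 6 15 7 8 3 0 16 17 4 9 18 10 11 5 12 13 14
Walk LF starting at row 7, prepending L[row]:
  step 1: row=7, L[7]='$', prepend. Next row=LF[7]=0
  step 2: row=0, L[0]='m', prepend. Next row=LF[0]=1
  step 3: row=1, L[1]='m', prepend. Next row=LF[1]=2
  step 4: row=2, L[2]='n', prepend. Next row=LF[2]=6
  step 5: row=6, L[6]='m', prepend. Next row=LF[6]=3
  step 6: row=3, L[3]='o', prepend. Next row=LF[3]=15
  step 7: row=15, L[15]='m', prepend. Next row=LF[15]=5
  step 8: row=5, L[5]='n', prepend. Next row=LF[5]=8
  step 9: row=8, L[8]='o', prepend. Next row=LF[8]=16
  step 10: row=16, L[16]='n', prepend. Next row=LF[16]=12
  step 11: row=12, L[12]='o', prepend. Next row=LF[12]=18
  step 12: row=18, L[18]='n', prepend. Next row=LF[18]=14
  step 13: row=14, L[14]='n', prepend. Next row=LF[14]=11
  step 14: row=11, L[11]='n', prepend. Next row=LF[11]=9
  step 15: row=9, L[9]='o', prepend. Next row=LF[9]=17
  step 16: row=17, L[17]='n', prepend. Next row=LF[17]=13
  step 17: row=13, L[13]='n', prepend. Next row=LF[13]=10
  step 18: row=10, L[10]='m', prepend. Next row=LF[10]=4
  step 19: row=4, L[4]='n', prepend. Next row=LF[4]=7
Reversed output: nmnnonnnononmomnmm$

Answer: nmnnonnnononmomnmm$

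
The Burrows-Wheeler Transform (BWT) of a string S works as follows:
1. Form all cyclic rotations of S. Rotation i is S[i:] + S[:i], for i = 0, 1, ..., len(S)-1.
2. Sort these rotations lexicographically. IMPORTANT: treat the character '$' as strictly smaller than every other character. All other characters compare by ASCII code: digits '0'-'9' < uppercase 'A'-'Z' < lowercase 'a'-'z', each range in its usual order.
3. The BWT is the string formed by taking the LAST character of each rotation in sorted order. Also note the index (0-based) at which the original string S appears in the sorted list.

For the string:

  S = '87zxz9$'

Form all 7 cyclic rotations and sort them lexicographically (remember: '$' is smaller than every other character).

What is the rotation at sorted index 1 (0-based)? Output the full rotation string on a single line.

Answer: 7zxz9$8

Derivation:
All 7 rotations (rotation i = S[i:]+S[:i]):
  rot[0] = 87zxz9$
  rot[1] = 7zxz9$8
  rot[2] = zxz9$87
  rot[3] = xz9$87z
  rot[4] = z9$87zx
  rot[5] = 9$87zxz
  rot[6] = $87zxz9
Sorted (with $ < everything):
  sorted[0] = $87zxz9
  sorted[1] = 7zxz9$8
  sorted[2] = 87zxz9$
  sorted[3] = 9$87zxz
  sorted[4] = xz9$87z
  sorted[5] = z9$87zx
  sorted[6] = zxz9$87
sorted[1] = 7zxz9$8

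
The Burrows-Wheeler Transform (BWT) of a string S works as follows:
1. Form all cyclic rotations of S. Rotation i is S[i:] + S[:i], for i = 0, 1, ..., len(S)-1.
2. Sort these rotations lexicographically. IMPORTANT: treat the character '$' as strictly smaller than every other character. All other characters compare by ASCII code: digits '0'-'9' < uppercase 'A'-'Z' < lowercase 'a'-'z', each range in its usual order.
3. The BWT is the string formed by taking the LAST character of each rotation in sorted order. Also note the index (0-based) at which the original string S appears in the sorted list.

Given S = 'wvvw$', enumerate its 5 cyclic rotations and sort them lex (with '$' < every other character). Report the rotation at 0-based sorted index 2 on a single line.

Answer: vw$wv

Derivation:
All 5 rotations (rotation i = S[i:]+S[:i]):
  rot[0] = wvvw$
  rot[1] = vvw$w
  rot[2] = vw$wv
  rot[3] = w$wvv
  rot[4] = $wvvw
Sorted (with $ < everything):
  sorted[0] = $wvvw
  sorted[1] = vvw$w
  sorted[2] = vw$wv
  sorted[3] = w$wvv
  sorted[4] = wvvw$
sorted[2] = vw$wv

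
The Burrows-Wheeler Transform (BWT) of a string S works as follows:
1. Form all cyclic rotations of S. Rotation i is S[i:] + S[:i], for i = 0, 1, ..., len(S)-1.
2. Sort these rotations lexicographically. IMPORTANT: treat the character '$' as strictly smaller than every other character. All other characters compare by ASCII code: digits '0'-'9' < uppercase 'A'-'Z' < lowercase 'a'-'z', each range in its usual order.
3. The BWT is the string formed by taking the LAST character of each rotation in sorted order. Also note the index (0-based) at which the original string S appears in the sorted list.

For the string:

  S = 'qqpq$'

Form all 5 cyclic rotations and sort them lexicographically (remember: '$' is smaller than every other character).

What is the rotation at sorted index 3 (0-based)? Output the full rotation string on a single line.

Answer: qpq$q

Derivation:
All 5 rotations (rotation i = S[i:]+S[:i]):
  rot[0] = qqpq$
  rot[1] = qpq$q
  rot[2] = pq$qq
  rot[3] = q$qqp
  rot[4] = $qqpq
Sorted (with $ < everything):
  sorted[0] = $qqpq
  sorted[1] = pq$qq
  sorted[2] = q$qqp
  sorted[3] = qpq$q
  sorted[4] = qqpq$
sorted[3] = qpq$q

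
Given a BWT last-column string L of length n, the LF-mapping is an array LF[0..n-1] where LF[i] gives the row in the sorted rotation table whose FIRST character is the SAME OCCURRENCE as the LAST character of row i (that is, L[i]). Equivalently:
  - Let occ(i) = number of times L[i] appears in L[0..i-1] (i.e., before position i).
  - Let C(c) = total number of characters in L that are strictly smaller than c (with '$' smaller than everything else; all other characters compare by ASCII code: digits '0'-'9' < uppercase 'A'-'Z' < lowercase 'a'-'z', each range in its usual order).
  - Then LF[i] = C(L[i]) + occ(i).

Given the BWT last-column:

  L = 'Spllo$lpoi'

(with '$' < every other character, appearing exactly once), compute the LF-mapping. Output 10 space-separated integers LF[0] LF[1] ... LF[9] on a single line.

Answer: 1 8 3 4 6 0 5 9 7 2

Derivation:
Char counts: '$':1, 'S':1, 'i':1, 'l':3, 'o':2, 'p':2
C (first-col start): C('$')=0, C('S')=1, C('i')=2, C('l')=3, C('o')=6, C('p')=8
L[0]='S': occ=0, LF[0]=C('S')+0=1+0=1
L[1]='p': occ=0, LF[1]=C('p')+0=8+0=8
L[2]='l': occ=0, LF[2]=C('l')+0=3+0=3
L[3]='l': occ=1, LF[3]=C('l')+1=3+1=4
L[4]='o': occ=0, LF[4]=C('o')+0=6+0=6
L[5]='$': occ=0, LF[5]=C('$')+0=0+0=0
L[6]='l': occ=2, LF[6]=C('l')+2=3+2=5
L[7]='p': occ=1, LF[7]=C('p')+1=8+1=9
L[8]='o': occ=1, LF[8]=C('o')+1=6+1=7
L[9]='i': occ=0, LF[9]=C('i')+0=2+0=2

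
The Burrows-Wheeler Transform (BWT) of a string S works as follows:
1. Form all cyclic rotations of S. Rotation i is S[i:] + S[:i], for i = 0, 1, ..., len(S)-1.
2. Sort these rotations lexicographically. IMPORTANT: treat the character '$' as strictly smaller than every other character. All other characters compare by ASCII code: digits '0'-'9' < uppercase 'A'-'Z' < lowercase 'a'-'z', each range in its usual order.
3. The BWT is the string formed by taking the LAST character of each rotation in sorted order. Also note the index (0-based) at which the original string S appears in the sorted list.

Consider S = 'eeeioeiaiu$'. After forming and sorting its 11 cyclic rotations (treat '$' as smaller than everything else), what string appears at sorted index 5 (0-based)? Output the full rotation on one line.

Answer: eioeiaiu$ee

Derivation:
All 11 rotations (rotation i = S[i:]+S[:i]):
  rot[0] = eeeioeiaiu$
  rot[1] = eeioeiaiu$e
  rot[2] = eioeiaiu$ee
  rot[3] = ioeiaiu$eee
  rot[4] = oeiaiu$eeei
  rot[5] = eiaiu$eeeio
  rot[6] = iaiu$eeeioe
  rot[7] = aiu$eeeioei
  rot[8] = iu$eeeioeia
  rot[9] = u$eeeioeiai
  rot[10] = $eeeioeiaiu
Sorted (with $ < everything):
  sorted[0] = $eeeioeiaiu
  sorted[1] = aiu$eeeioei
  sorted[2] = eeeioeiaiu$
  sorted[3] = eeioeiaiu$e
  sorted[4] = eiaiu$eeeio
  sorted[5] = eioeiaiu$ee
  sorted[6] = iaiu$eeeioe
  sorted[7] = ioeiaiu$eee
  sorted[8] = iu$eeeioeia
  sorted[9] = oeiaiu$eeei
  sorted[10] = u$eeeioeiai
sorted[5] = eioeiaiu$ee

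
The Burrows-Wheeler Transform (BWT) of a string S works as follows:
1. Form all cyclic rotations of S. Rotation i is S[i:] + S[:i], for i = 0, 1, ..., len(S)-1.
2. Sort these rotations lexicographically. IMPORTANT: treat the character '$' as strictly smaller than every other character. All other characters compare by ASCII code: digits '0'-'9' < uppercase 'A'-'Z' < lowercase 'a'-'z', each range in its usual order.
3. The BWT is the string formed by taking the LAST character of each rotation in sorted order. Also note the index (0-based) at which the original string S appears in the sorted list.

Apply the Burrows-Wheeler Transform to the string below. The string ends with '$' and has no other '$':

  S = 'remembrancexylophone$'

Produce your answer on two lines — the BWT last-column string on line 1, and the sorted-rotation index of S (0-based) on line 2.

All 21 rotations (rotation i = S[i:]+S[:i]):
  rot[0] = remembrancexylophone$
  rot[1] = emembrancexylophone$r
  rot[2] = membrancexylophone$re
  rot[3] = embrancexylophone$rem
  rot[4] = mbrancexylophone$reme
  rot[5] = brancexylophone$remem
  rot[6] = rancexylophone$rememb
  rot[7] = ancexylophone$remembr
  rot[8] = ncexylophone$remembra
  rot[9] = cexylophone$remembran
  rot[10] = exylophone$remembranc
  rot[11] = xylophone$remembrance
  rot[12] = ylophone$remembrancex
  rot[13] = lophone$remembrancexy
  rot[14] = ophone$remembrancexyl
  rot[15] = phone$remembrancexylo
  rot[16] = hone$remembrancexylop
  rot[17] = one$remembrancexyloph
  rot[18] = ne$remembrancexylopho
  rot[19] = e$remembrancexylophon
  rot[20] = $remembrancexylophone
Sorted (with $ < everything):
  sorted[0] = $remembrancexylophone  (last char: 'e')
  sorted[1] = ancexylophone$remembr  (last char: 'r')
  sorted[2] = brancexylophone$remem  (last char: 'm')
  sorted[3] = cexylophone$remembran  (last char: 'n')
  sorted[4] = e$remembrancexylophon  (last char: 'n')
  sorted[5] = embrancexylophone$rem  (last char: 'm')
  sorted[6] = emembrancexylophone$r  (last char: 'r')
  sorted[7] = exylophone$remembranc  (last char: 'c')
  sorted[8] = hone$remembrancexylop  (last char: 'p')
  sorted[9] = lophone$remembrancexy  (last char: 'y')
  sorted[10] = mbrancexylophone$reme  (last char: 'e')
  sorted[11] = membrancexylophone$re  (last char: 'e')
  sorted[12] = ncexylophone$remembra  (last char: 'a')
  sorted[13] = ne$remembrancexylopho  (last char: 'o')
  sorted[14] = one$remembrancexyloph  (last char: 'h')
  sorted[15] = ophone$remembrancexyl  (last char: 'l')
  sorted[16] = phone$remembrancexylo  (last char: 'o')
  sorted[17] = rancexylophone$rememb  (last char: 'b')
  sorted[18] = remembrancexylophone$  (last char: '$')
  sorted[19] = xylophone$remembrance  (last char: 'e')
  sorted[20] = ylophone$remembrancex  (last char: 'x')
Last column: ermnnmrcpyeeaohlob$ex
Original string S is at sorted index 18

Answer: ermnnmrcpyeeaohlob$ex
18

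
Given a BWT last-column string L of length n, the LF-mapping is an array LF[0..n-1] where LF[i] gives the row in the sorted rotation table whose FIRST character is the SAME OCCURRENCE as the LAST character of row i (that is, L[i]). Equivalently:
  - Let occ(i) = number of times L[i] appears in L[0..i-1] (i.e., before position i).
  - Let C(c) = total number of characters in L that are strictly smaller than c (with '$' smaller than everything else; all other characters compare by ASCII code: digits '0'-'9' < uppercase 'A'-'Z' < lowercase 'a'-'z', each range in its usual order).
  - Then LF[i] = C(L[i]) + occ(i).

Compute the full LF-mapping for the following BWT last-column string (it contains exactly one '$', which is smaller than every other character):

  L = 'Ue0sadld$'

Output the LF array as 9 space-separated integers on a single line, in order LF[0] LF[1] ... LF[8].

Answer: 2 6 1 8 3 4 7 5 0

Derivation:
Char counts: '$':1, '0':1, 'U':1, 'a':1, 'd':2, 'e':1, 'l':1, 's':1
C (first-col start): C('$')=0, C('0')=1, C('U')=2, C('a')=3, C('d')=4, C('e')=6, C('l')=7, C('s')=8
L[0]='U': occ=0, LF[0]=C('U')+0=2+0=2
L[1]='e': occ=0, LF[1]=C('e')+0=6+0=6
L[2]='0': occ=0, LF[2]=C('0')+0=1+0=1
L[3]='s': occ=0, LF[3]=C('s')+0=8+0=8
L[4]='a': occ=0, LF[4]=C('a')+0=3+0=3
L[5]='d': occ=0, LF[5]=C('d')+0=4+0=4
L[6]='l': occ=0, LF[6]=C('l')+0=7+0=7
L[7]='d': occ=1, LF[7]=C('d')+1=4+1=5
L[8]='$': occ=0, LF[8]=C('$')+0=0+0=0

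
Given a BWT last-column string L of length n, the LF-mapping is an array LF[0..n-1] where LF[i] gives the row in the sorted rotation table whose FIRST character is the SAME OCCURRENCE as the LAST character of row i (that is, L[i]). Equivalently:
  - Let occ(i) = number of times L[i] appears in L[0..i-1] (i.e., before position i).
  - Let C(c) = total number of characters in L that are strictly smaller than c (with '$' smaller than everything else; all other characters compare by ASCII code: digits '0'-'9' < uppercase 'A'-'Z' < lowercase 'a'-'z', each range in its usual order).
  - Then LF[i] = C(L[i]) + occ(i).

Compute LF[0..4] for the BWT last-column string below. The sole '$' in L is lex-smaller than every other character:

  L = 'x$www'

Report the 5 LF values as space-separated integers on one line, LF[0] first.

Answer: 4 0 1 2 3

Derivation:
Char counts: '$':1, 'w':3, 'x':1
C (first-col start): C('$')=0, C('w')=1, C('x')=4
L[0]='x': occ=0, LF[0]=C('x')+0=4+0=4
L[1]='$': occ=0, LF[1]=C('$')+0=0+0=0
L[2]='w': occ=0, LF[2]=C('w')+0=1+0=1
L[3]='w': occ=1, LF[3]=C('w')+1=1+1=2
L[4]='w': occ=2, LF[4]=C('w')+2=1+2=3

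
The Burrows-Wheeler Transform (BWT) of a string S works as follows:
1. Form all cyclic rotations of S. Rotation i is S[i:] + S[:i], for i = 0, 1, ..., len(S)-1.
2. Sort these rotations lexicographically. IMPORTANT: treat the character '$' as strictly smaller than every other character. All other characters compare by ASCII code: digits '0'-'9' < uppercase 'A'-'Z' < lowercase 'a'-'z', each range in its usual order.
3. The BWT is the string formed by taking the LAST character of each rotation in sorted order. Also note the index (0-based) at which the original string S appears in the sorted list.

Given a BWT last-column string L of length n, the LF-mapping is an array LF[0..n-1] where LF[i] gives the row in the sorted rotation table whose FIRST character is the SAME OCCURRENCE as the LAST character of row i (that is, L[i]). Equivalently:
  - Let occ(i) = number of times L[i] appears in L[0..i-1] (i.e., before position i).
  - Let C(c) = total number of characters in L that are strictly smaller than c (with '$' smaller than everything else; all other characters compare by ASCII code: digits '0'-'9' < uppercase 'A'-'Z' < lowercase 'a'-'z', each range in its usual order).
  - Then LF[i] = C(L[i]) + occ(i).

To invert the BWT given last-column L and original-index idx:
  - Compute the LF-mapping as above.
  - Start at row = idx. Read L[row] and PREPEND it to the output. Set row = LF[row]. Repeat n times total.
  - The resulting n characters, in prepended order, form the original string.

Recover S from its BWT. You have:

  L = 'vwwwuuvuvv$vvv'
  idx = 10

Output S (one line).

Answer: vwuvvwuvvvwuv$

Derivation:
LF mapping: 4 11 12 13 1 2 5 3 6 7 0 8 9 10
Walk LF starting at row 10, prepending L[row]:
  step 1: row=10, L[10]='$', prepend. Next row=LF[10]=0
  step 2: row=0, L[0]='v', prepend. Next row=LF[0]=4
  step 3: row=4, L[4]='u', prepend. Next row=LF[4]=1
  step 4: row=1, L[1]='w', prepend. Next row=LF[1]=11
  step 5: row=11, L[11]='v', prepend. Next row=LF[11]=8
  step 6: row=8, L[8]='v', prepend. Next row=LF[8]=6
  step 7: row=6, L[6]='v', prepend. Next row=LF[6]=5
  step 8: row=5, L[5]='u', prepend. Next row=LF[5]=2
  step 9: row=2, L[2]='w', prepend. Next row=LF[2]=12
  step 10: row=12, L[12]='v', prepend. Next row=LF[12]=9
  step 11: row=9, L[9]='v', prepend. Next row=LF[9]=7
  step 12: row=7, L[7]='u', prepend. Next row=LF[7]=3
  step 13: row=3, L[3]='w', prepend. Next row=LF[3]=13
  step 14: row=13, L[13]='v', prepend. Next row=LF[13]=10
Reversed output: vwuvvwuvvvwuv$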